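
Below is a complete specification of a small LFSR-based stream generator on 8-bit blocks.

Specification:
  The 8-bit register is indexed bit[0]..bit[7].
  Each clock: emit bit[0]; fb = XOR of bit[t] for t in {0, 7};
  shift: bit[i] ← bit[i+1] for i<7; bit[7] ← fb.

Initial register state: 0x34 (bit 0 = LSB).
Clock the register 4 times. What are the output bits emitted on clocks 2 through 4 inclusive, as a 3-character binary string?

reg_0 = 0x34
clock 1: out=0, reg = 0x1A
clock 2: out=0, reg = 0x0D
clock 3: out=1, reg = 0x86
clock 4: out=0, reg = 0xC3

010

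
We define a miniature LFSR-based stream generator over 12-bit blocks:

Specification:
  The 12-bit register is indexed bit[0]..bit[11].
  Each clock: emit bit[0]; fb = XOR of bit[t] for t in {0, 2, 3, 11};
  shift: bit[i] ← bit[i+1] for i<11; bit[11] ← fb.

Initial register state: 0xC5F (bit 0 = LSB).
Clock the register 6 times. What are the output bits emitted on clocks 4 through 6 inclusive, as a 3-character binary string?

110

reg_0 = 0xC5F
clock 1: out=1, reg = 0x62F
clock 2: out=1, reg = 0xB17
clock 3: out=1, reg = 0xD8B
clock 4: out=1, reg = 0xEC5
clock 5: out=1, reg = 0xF62
clock 6: out=0, reg = 0xFB1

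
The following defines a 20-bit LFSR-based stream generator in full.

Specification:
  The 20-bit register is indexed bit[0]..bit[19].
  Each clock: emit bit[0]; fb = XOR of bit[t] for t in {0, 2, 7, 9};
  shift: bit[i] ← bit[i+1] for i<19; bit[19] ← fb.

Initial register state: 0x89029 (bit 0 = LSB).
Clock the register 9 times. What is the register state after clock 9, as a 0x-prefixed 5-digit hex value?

reg_0 = 0x89029
clock 1: out=1, reg = 0xC4814
clock 2: out=0, reg = 0xE240A
clock 3: out=0, reg = 0x71205
clock 4: out=1, reg = 0xB8902
clock 5: out=0, reg = 0x5C481
clock 6: out=1, reg = 0x2E240
clock 7: out=0, reg = 0x97120
clock 8: out=0, reg = 0x4B890
clock 9: out=0, reg = 0xA5C48

0xA5C48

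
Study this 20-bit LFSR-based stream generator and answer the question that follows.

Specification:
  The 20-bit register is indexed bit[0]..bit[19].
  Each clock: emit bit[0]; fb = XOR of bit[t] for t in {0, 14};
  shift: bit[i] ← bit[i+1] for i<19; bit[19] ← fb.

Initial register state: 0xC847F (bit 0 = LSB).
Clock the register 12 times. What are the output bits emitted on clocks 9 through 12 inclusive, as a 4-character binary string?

reg_0 = 0xC847F
clock 1: out=1, reg = 0xE423F
clock 2: out=1, reg = 0x7211F
clock 3: out=1, reg = 0xB908F
clock 4: out=1, reg = 0xDC847
clock 5: out=1, reg = 0x6E423
clock 6: out=1, reg = 0x37211
clock 7: out=1, reg = 0x1B908
clock 8: out=0, reg = 0x0DC84
clock 9: out=0, reg = 0x86E42
clock 10: out=0, reg = 0xC3721
clock 11: out=1, reg = 0xE1B90
clock 12: out=0, reg = 0x70DC8

0010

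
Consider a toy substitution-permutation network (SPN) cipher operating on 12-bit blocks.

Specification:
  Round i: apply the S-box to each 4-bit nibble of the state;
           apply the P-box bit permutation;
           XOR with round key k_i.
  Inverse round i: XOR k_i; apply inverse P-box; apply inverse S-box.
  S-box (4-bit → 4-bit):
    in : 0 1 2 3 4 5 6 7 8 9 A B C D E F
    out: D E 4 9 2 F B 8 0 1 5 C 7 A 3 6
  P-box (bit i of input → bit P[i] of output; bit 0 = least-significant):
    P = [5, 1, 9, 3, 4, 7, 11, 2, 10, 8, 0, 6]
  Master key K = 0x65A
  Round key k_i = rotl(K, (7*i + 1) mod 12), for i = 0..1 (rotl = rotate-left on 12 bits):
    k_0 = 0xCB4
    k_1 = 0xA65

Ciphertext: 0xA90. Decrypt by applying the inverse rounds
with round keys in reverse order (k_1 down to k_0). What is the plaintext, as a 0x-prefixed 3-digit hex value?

s_0 = ciphertext = 0xA90
s_1 = InvRound(s_0, k_1) = 0xB69
s_2 = InvRound(s_1, k_0) = 0x56B

0x56B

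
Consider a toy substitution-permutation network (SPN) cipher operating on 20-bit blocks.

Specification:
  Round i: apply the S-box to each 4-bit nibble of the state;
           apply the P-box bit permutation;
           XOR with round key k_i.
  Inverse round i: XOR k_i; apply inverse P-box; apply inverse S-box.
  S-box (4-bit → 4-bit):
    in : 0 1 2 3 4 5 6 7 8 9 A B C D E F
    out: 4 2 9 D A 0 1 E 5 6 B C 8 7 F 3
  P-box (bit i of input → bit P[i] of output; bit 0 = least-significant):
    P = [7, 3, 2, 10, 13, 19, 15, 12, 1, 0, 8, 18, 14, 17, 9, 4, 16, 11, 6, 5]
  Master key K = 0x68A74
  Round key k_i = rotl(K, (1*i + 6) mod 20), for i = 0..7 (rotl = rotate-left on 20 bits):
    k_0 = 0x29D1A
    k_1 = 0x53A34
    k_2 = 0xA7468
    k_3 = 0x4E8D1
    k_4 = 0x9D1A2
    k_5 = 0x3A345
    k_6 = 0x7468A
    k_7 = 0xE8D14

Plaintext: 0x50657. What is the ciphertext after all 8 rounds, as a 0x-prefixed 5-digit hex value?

0x46490

s_0 = plaintext = 0x50657
s_1 = Round(s_0, k_0) = 0x29B14
s_2 = Round(s_1, k_1) = 0xA3D1C
s_3 = Round(s_2, k_2) = 0x33B5B
s_4 = Round(s_3, k_3) = 0x1AFA5
s_5 = Round(s_4, k_4) = 0x3A9B1
s_6 = Round(s_5, k_5) = 0x0723C
s_7 = Round(s_6, k_6) = 0x1F0D8
s_8 = Round(s_7, k_7) = 0x46490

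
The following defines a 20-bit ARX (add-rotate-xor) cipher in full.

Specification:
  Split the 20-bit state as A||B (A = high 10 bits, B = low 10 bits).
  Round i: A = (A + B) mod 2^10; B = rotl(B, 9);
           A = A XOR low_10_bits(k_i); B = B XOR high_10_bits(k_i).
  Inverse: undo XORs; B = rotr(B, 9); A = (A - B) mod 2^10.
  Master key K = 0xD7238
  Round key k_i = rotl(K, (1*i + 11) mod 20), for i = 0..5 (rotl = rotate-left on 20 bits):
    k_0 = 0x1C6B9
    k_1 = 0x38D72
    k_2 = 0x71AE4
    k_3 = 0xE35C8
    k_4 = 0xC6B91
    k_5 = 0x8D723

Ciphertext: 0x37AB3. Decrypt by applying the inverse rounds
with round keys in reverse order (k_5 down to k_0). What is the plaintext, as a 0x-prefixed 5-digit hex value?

0xA2753

s_0 = ciphertext = 0x37AB3
s_1 = InvRound(s_0, k_5) = 0xBC50C
s_2 = InvRound(s_1, k_4) = 0x4CC2D
s_3 = InvRound(s_2, k_3) = 0x6EB41
s_4 = InvRound(s_3, k_2) = 0x93D0F
s_5 = InvRound(s_4, k_1) = 0xD97D8
s_6 = InvRound(s_5, k_0) = 0xA2753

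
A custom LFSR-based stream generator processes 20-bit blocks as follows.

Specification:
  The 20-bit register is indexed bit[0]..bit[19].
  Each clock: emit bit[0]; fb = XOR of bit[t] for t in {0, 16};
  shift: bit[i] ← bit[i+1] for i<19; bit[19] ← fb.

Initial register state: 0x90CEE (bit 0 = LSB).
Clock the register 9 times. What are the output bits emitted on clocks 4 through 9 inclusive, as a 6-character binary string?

reg_0 = 0x90CEE
clock 1: out=0, reg = 0xC8677
clock 2: out=1, reg = 0xE433B
clock 3: out=1, reg = 0xF219D
clock 4: out=1, reg = 0x790CE
clock 5: out=0, reg = 0xBC867
clock 6: out=1, reg = 0x5E433
clock 7: out=1, reg = 0x2F219
clock 8: out=1, reg = 0x9790C
clock 9: out=0, reg = 0xCBC86

101110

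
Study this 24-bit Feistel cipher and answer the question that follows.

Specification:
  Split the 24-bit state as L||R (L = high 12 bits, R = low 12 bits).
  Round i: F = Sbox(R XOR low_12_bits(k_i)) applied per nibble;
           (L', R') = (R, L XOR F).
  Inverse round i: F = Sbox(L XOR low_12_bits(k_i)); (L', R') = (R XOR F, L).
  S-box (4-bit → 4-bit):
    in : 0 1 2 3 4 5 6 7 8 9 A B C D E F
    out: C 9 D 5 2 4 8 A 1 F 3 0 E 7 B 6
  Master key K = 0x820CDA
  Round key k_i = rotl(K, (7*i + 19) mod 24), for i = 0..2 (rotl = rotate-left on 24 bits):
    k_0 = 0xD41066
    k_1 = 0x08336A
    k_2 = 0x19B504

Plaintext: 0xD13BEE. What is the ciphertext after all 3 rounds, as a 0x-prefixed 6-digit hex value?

0x06F982

s_0 = plaintext = 0xD13BEE
s_1 = Round(s_0, k_0) = 0xBEED02
s_2 = Round(s_1, k_1) = 0xD0206F
s_3 = Round(s_2, k_2) = 0x06F982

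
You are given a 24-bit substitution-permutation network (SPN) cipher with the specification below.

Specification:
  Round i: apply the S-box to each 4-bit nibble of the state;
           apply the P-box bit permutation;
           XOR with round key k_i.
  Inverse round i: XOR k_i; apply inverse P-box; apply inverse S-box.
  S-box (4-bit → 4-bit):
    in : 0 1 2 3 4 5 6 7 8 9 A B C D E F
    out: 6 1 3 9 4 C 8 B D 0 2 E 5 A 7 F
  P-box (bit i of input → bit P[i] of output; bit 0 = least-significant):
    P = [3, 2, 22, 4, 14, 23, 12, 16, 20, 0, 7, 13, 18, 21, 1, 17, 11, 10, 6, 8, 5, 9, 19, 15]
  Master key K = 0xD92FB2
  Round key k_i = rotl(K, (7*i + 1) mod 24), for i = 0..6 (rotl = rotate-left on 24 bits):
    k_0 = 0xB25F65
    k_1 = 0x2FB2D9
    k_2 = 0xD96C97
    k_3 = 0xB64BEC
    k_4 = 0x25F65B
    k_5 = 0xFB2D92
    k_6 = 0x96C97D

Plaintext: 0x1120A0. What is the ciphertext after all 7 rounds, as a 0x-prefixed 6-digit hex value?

s_0 = plaintext = 0x1120A0
s_1 = Round(s_0, k_0) = 0x5657C0
s_2 = Round(s_1, k_1) = 0x7543DE
s_3 = Round(s_2, k_2) = 0x08CFF9
s_4 = Round(s_3, k_3) = 0x2B302F
s_5 = Round(s_4, k_4) = 0xE3B1A6
s_6 = Round(s_5, k_5) = 0x4126A0
s_7 = Round(s_6, k_6) = 0x7AE179

0x7AE179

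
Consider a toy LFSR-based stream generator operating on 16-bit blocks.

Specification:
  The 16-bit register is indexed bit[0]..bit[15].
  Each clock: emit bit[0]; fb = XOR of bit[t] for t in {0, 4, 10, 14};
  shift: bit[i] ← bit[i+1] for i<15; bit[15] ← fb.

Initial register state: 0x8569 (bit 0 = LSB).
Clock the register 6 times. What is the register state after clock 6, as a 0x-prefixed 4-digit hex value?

reg_0 = 0x8569
clock 1: out=1, reg = 0x42B4
clock 2: out=0, reg = 0x215A
clock 3: out=0, reg = 0x90AD
clock 4: out=1, reg = 0xC856
clock 5: out=0, reg = 0x642B
clock 6: out=1, reg = 0xB215

0xB215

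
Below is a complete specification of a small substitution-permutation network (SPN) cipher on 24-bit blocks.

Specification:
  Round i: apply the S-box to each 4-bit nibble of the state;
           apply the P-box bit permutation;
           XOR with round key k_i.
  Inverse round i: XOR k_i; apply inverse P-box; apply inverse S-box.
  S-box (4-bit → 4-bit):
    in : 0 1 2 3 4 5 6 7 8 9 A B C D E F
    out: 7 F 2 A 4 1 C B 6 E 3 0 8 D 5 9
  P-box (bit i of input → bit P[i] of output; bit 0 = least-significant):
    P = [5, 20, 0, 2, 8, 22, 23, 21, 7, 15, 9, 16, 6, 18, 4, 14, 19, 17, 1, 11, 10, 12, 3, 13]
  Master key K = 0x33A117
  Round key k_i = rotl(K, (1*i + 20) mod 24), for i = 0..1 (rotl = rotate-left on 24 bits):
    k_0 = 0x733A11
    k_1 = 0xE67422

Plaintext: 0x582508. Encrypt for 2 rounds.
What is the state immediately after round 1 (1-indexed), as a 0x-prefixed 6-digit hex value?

0xA53F92

s_0 = plaintext = 0x582508
s_1 = Round(s_0, k_0) = 0xA53F92
s_2 = Round(s_1, k_1) = 0x1B20A2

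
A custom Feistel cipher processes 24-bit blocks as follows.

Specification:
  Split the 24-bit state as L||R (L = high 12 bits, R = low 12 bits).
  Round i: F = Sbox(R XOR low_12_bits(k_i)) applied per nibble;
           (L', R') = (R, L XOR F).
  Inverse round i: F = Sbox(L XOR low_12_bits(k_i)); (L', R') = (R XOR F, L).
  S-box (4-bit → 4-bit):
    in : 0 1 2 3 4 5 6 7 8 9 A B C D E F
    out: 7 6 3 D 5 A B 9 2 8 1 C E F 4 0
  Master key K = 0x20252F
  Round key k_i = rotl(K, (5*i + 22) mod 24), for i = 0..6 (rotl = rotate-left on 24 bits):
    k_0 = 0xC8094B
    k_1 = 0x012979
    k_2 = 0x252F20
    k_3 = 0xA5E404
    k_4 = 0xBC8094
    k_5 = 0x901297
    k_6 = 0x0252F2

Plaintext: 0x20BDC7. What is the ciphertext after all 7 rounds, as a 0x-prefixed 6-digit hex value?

0x8561D2

s_0 = plaintext = 0x20BDC7
s_1 = Round(s_0, k_0) = 0xDC7725
s_2 = Round(s_1, k_1) = 0x725969
s_3 = Round(s_2, k_2) = 0x969C7D
s_4 = Round(s_3, k_3) = 0xC7DBF1
s_5 = Round(s_4, k_4) = 0xBF10C7
s_6 = Round(s_5, k_5) = 0x0C7856
s_7 = Round(s_6, k_6) = 0x8561D2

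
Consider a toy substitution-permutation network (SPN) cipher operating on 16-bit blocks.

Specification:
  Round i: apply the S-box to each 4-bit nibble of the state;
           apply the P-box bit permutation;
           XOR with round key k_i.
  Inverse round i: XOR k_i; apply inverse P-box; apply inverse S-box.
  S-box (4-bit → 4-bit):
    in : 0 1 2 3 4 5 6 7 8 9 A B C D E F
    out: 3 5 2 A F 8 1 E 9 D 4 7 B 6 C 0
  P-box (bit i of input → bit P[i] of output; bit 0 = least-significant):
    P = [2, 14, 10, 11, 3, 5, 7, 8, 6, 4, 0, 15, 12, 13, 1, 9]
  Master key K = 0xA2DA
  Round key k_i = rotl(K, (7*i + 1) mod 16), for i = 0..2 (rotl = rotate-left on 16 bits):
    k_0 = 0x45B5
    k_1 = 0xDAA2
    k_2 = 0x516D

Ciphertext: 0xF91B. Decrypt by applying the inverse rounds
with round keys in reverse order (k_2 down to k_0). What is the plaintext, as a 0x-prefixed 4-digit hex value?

0x7EB8

s_0 = ciphertext = 0xF91B
s_1 = InvRound(s_0, k_2) = 0xDC28
s_2 = InvRound(s_1, k_1) = 0xEF1A
s_3 = InvRound(s_2, k_0) = 0x7EB8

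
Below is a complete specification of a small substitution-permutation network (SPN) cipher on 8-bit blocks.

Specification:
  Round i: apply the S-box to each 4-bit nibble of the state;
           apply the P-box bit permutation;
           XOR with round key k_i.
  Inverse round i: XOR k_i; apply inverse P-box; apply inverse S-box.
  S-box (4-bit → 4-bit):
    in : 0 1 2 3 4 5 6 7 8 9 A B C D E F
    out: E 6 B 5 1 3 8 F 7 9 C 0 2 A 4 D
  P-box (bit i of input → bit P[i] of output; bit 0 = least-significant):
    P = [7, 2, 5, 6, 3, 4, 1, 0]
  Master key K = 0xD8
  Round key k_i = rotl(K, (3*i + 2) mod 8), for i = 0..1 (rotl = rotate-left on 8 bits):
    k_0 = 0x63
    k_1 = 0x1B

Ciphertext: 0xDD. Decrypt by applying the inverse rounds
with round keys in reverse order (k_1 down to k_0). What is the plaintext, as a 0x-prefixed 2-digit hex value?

s_0 = ciphertext = 0xDD
s_1 = InvRound(s_0, k_1) = 0xE2
s_2 = InvRound(s_1, k_0) = 0x64

0x64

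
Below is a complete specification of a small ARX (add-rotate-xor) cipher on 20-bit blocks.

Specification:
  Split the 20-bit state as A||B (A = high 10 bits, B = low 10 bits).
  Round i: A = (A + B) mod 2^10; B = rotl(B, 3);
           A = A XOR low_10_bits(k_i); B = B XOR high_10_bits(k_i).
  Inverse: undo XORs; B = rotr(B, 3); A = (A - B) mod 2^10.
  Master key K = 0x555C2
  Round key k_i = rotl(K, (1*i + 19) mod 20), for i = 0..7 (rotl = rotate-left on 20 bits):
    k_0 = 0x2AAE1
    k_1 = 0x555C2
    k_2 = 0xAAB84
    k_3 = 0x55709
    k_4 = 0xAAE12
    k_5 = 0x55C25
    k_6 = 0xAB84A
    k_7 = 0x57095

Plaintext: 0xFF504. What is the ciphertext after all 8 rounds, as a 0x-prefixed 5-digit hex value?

s_0 = plaintext = 0xFF504
s_1 = Round(s_0, k_0) = 0xF8088
s_2 = Round(s_1, k_1) = 0x6A914
s_3 = Round(s_2, k_2) = 0x4EA08
s_4 = Round(s_3, k_3) = 0x12D11
s_5 = Round(s_4, k_4) = 0xD3A21
s_6 = Round(s_5, k_5) = 0x5285B
s_7 = Round(s_6, k_6) = 0x7BC76
s_8 = Round(s_7, k_7) = 0xBC2EC

0xBC2EC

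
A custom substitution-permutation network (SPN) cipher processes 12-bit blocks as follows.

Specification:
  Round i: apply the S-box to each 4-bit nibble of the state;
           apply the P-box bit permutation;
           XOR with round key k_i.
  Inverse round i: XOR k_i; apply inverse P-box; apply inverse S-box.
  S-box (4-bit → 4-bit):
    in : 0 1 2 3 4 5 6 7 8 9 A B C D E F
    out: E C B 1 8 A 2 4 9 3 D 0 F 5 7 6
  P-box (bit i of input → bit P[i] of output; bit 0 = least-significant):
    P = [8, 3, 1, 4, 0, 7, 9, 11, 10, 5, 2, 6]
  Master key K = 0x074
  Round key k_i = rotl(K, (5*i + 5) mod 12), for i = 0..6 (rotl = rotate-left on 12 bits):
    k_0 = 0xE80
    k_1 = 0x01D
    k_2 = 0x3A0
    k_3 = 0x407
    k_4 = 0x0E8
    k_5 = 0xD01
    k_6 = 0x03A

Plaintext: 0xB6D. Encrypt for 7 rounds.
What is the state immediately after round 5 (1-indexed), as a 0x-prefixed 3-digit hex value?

s_0 = plaintext = 0xB6D
s_1 = Round(s_0, k_0) = 0xF02
s_2 = Round(s_1, k_1) = 0xBA1
s_3 = Round(s_2, k_2) = 0x9B3
s_4 = Round(s_3, k_3) = 0x127
s_5 = Round(s_4, k_4) = 0x82F
s_6 = Round(s_5, k_5) = 0x1CA
s_7 = Round(s_6, k_6) = 0xBED

0x82F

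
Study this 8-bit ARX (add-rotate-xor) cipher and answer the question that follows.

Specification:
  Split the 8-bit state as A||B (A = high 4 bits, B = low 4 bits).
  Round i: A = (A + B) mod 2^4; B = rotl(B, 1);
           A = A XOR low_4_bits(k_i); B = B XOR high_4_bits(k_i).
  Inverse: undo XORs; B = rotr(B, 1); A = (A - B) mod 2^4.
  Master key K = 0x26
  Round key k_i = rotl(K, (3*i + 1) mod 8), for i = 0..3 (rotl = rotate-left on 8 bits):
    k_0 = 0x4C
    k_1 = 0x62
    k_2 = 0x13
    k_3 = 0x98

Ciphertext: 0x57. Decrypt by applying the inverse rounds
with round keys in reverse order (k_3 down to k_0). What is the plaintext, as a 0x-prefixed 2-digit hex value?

s_0 = ciphertext = 0x57
s_1 = InvRound(s_0, k_3) = 0x67
s_2 = InvRound(s_1, k_2) = 0x23
s_3 = InvRound(s_2, k_1) = 0x6A
s_4 = InvRound(s_3, k_0) = 0x37

0x37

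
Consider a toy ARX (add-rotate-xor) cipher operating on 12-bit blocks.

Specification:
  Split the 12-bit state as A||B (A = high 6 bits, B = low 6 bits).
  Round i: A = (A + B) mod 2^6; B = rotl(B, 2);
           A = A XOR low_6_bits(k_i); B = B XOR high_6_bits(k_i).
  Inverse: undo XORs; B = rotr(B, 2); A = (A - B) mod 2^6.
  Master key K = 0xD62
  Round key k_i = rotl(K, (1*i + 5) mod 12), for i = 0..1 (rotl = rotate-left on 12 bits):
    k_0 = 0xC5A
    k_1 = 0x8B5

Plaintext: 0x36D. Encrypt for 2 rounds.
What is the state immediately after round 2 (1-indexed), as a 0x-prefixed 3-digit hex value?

s_0 = plaintext = 0x36D
s_1 = Round(s_0, k_0) = 0x807
s_2 = Round(s_1, k_1) = 0x4BE

0x4BE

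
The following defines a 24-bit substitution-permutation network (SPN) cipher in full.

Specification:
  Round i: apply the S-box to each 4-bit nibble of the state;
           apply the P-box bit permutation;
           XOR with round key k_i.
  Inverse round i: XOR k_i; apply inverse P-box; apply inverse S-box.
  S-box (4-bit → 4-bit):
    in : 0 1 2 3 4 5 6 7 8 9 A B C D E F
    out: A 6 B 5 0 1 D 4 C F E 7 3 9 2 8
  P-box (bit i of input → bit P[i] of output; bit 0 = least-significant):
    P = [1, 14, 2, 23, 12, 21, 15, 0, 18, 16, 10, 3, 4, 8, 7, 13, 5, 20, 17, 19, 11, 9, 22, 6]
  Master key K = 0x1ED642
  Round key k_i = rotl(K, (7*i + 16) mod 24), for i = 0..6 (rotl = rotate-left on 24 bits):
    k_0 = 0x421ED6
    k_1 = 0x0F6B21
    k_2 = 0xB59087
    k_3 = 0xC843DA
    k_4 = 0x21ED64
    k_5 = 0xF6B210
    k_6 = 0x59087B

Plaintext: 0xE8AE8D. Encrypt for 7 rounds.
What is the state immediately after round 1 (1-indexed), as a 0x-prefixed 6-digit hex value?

0xC9BD55

s_0 = plaintext = 0xE8AE8D
s_1 = Round(s_0, k_0) = 0xC9BD55
s_2 = Round(s_1, k_1) = 0x11709B
s_3 = Round(s_2, k_2) = 0xC64208
s_4 = Round(s_3, k_3) = 0x6749F7
s_5 = Round(s_4, k_4) = 0x66E129
s_6 = Round(s_5, k_5) = 0x1DEF77
s_7 = Round(s_6, k_6) = 0x118B57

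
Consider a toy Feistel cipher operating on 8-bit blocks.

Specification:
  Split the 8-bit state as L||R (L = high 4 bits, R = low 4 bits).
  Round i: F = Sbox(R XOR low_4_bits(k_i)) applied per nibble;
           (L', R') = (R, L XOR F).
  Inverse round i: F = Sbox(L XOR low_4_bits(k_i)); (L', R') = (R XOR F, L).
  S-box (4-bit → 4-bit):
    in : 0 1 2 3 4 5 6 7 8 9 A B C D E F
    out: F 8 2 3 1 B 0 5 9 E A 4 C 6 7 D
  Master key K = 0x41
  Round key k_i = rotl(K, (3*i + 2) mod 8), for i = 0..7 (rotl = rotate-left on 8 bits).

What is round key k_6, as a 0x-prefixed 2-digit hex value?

0x14

K = 0x41
k_0 = rotl(K, (3*0+2) mod 8) = rotl(K, 2) = 0x05
k_1 = rotl(K, (3*1+2) mod 8) = rotl(K, 5) = 0x28
k_2 = rotl(K, (3*2+2) mod 8) = rotl(K, 0) = 0x41
k_3 = rotl(K, (3*3+2) mod 8) = rotl(K, 3) = 0x0A
k_4 = rotl(K, (3*4+2) mod 8) = rotl(K, 6) = 0x50
k_5 = rotl(K, (3*5+2) mod 8) = rotl(K, 1) = 0x82
k_6 = rotl(K, (3*6+2) mod 8) = rotl(K, 4) = 0x14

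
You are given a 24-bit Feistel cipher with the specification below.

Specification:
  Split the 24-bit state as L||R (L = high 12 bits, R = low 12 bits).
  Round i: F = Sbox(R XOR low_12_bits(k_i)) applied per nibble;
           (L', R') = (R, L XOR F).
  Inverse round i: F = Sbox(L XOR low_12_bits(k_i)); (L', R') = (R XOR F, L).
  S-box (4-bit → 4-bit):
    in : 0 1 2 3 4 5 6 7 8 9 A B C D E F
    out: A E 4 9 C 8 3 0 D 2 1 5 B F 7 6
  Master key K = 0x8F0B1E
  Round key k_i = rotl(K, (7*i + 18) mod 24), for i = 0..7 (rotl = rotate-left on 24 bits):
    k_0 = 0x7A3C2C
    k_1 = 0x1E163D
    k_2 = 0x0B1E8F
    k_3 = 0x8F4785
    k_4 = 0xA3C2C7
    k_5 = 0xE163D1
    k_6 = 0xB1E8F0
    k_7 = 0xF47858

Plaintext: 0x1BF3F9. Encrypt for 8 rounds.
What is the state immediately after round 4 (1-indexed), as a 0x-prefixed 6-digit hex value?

0xE47F4C

s_0 = plaintext = 0x1BF3F9
s_1 = Round(s_0, k_0) = 0x3F9747
s_2 = Round(s_1, k_1) = 0x747DF8
s_3 = Round(s_2, k_2) = 0xDF8E47
s_4 = Round(s_3, k_3) = 0xE47F4C
s_5 = Round(s_4, k_4) = 0xF4C192
s_6 = Round(s_5, k_5) = 0x192B85
s_7 = Round(s_6, k_6) = 0xB8589A
s_8 = Round(s_7, k_7) = 0x89A131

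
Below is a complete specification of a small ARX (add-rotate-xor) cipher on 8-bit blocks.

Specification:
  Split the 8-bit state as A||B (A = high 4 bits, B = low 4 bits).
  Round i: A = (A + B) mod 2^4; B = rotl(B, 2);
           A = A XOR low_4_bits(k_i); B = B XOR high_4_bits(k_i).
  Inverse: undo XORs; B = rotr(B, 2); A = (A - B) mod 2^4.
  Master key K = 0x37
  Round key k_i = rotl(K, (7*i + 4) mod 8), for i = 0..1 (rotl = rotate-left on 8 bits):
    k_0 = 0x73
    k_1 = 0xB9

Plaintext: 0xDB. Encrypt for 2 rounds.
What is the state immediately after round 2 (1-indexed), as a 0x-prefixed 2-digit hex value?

0xDD

s_0 = plaintext = 0xDB
s_1 = Round(s_0, k_0) = 0xB9
s_2 = Round(s_1, k_1) = 0xDD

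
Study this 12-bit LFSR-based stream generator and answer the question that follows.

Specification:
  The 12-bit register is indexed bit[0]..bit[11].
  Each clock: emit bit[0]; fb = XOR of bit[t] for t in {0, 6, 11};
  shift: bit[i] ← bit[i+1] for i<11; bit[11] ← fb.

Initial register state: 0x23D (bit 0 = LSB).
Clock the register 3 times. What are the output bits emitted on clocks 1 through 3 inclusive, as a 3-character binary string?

101

reg_0 = 0x23D
clock 1: out=1, reg = 0x91E
clock 2: out=0, reg = 0xC8F
clock 3: out=1, reg = 0x647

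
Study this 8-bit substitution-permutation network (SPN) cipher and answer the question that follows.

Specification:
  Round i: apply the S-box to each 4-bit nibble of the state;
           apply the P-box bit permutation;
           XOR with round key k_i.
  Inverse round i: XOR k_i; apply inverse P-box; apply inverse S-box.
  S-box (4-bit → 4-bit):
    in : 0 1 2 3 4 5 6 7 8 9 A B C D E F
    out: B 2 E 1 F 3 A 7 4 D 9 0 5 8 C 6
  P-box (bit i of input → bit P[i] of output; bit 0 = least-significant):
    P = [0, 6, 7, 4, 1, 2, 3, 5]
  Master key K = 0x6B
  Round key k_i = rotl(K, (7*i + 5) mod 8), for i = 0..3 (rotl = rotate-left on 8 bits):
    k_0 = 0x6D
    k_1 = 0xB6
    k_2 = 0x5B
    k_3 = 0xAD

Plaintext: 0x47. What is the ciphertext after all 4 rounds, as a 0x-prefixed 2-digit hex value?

0x45

s_0 = plaintext = 0x47
s_1 = Round(s_0, k_0) = 0x82
s_2 = Round(s_1, k_1) = 0x6E
s_3 = Round(s_2, k_2) = 0xEF
s_4 = Round(s_3, k_3) = 0x45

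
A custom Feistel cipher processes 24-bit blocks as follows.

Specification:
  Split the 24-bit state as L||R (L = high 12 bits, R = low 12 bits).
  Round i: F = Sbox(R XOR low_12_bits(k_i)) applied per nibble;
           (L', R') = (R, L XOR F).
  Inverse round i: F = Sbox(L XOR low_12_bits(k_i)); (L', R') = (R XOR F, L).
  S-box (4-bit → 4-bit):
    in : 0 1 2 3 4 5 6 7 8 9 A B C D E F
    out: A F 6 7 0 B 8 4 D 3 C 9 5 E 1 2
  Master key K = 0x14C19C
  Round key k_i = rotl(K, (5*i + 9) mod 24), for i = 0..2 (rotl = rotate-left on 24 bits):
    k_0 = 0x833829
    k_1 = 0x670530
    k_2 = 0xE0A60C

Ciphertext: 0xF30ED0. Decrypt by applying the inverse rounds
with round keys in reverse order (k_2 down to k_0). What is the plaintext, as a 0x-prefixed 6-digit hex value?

0x1C320B

s_0 = ciphertext = 0xF30ED0
s_1 = InvRound(s_0, k_2) = 0xDA5F30
s_2 = InvRound(s_1, k_1) = 0x20BDA5
s_3 = InvRound(s_2, k_0) = 0x1C320B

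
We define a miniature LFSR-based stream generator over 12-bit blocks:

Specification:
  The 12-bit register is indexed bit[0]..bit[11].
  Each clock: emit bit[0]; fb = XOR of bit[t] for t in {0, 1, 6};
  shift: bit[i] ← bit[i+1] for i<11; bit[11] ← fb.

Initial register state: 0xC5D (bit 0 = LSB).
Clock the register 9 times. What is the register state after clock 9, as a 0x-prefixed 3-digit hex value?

reg_0 = 0xC5D
clock 1: out=1, reg = 0x62E
clock 2: out=0, reg = 0xB17
clock 3: out=1, reg = 0x58B
clock 4: out=1, reg = 0x2C5
clock 5: out=1, reg = 0x162
clock 6: out=0, reg = 0x0B1
clock 7: out=1, reg = 0x858
clock 8: out=0, reg = 0xC2C
clock 9: out=0, reg = 0x616

0x616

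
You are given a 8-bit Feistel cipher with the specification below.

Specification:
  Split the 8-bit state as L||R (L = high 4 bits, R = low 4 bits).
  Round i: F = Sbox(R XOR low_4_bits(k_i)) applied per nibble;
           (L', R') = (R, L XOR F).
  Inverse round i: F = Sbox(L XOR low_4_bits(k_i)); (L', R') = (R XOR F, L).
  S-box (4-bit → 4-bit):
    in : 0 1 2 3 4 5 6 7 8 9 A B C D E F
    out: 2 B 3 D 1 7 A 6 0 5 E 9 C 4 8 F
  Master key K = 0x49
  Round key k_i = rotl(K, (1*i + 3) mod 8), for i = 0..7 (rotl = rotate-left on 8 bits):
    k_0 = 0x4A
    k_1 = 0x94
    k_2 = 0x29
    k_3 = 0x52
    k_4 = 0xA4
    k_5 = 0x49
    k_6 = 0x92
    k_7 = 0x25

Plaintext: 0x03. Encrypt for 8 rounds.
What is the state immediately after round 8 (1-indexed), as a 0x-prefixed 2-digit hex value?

0x70

s_0 = plaintext = 0x03
s_1 = Round(s_0, k_0) = 0x35
s_2 = Round(s_1, k_1) = 0x58
s_3 = Round(s_2, k_2) = 0x8E
s_4 = Round(s_3, k_3) = 0xE4
s_5 = Round(s_4, k_4) = 0x4C
s_6 = Round(s_5, k_5) = 0xC3
s_7 = Round(s_6, k_6) = 0x37
s_8 = Round(s_7, k_7) = 0x70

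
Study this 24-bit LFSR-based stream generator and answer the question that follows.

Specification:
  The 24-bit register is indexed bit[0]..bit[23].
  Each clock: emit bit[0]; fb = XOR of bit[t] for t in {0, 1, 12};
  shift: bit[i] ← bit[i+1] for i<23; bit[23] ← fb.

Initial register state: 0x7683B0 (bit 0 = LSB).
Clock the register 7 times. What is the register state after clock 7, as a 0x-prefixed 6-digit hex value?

reg_0 = 0x7683B0
clock 1: out=0, reg = 0x3B41D8
clock 2: out=0, reg = 0x1DA0EC
clock 3: out=0, reg = 0x0ED076
clock 4: out=0, reg = 0x07683B
clock 5: out=1, reg = 0x03B41D
clock 6: out=1, reg = 0x01DA0E
clock 7: out=0, reg = 0x00ED07

0x00ED07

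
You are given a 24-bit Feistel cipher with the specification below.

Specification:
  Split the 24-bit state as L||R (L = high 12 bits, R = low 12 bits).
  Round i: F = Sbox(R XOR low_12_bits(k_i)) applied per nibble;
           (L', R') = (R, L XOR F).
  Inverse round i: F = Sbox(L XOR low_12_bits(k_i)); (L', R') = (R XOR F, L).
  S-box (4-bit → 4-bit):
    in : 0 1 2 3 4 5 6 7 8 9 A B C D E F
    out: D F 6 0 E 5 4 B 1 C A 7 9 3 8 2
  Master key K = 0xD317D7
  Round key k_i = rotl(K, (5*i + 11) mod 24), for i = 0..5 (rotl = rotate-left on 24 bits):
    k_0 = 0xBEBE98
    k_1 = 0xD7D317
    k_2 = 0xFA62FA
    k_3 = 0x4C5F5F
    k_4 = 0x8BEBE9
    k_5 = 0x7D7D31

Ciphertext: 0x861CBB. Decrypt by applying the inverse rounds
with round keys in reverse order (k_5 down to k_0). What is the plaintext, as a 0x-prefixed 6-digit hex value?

s_0 = ciphertext = 0x861CBB
s_1 = InvRound(s_0, k_5) = 0x9E6861
s_2 = InvRound(s_1, k_4) = 0xEB39E6
s_3 = InvRound(s_2, k_3) = 0x66FEB3
s_4 = InvRound(s_3, k_2) = 0x07666F
s_5 = InvRound(s_4, k_1) = 0x620076
s_6 = InvRound(s_5, k_0) = 0x107620

0x107620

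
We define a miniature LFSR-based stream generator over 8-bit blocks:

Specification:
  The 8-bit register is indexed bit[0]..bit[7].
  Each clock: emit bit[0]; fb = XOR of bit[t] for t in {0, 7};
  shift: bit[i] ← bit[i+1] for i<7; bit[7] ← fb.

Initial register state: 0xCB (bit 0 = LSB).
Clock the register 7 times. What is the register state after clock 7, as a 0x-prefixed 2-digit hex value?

0x8D

reg_0 = 0xCB
clock 1: out=1, reg = 0x65
clock 2: out=1, reg = 0xB2
clock 3: out=0, reg = 0xD9
clock 4: out=1, reg = 0x6C
clock 5: out=0, reg = 0x36
clock 6: out=0, reg = 0x1B
clock 7: out=1, reg = 0x8D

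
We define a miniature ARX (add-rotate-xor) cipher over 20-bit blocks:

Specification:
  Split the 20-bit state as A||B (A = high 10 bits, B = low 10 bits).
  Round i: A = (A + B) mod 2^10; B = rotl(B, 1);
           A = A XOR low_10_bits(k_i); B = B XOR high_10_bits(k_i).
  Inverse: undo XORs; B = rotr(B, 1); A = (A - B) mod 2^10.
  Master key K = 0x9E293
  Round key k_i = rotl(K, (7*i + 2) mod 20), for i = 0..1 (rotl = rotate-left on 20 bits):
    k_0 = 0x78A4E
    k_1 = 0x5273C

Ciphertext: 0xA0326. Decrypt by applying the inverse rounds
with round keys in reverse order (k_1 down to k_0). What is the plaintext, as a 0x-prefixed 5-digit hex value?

s_0 = ciphertext = 0xA0326
s_1 = InvRound(s_0, k_1) = 0xA1737
s_2 = InvRound(s_1, k_0) = 0x5876A

0x5876A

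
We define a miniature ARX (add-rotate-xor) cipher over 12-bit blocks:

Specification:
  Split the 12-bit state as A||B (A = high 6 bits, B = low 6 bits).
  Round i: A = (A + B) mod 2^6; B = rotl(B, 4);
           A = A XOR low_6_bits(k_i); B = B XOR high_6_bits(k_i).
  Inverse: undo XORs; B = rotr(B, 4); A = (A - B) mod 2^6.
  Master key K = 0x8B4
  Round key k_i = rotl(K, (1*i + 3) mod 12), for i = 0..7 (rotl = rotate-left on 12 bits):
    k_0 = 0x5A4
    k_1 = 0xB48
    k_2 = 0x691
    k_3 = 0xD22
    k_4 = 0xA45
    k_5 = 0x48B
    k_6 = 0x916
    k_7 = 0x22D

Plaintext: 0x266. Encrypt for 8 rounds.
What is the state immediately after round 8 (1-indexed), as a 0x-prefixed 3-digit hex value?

0x197

s_0 = plaintext = 0x266
s_1 = Round(s_0, k_0) = 0x2FF
s_2 = Round(s_1, k_1) = 0x092
s_3 = Round(s_2, k_2) = 0x17E
s_4 = Round(s_3, k_3) = 0x85B
s_5 = Round(s_4, k_4) = 0xE5F
s_6 = Round(s_5, k_5) = 0x4E5
s_7 = Round(s_6, k_6) = 0xBBD
s_8 = Round(s_7, k_7) = 0x197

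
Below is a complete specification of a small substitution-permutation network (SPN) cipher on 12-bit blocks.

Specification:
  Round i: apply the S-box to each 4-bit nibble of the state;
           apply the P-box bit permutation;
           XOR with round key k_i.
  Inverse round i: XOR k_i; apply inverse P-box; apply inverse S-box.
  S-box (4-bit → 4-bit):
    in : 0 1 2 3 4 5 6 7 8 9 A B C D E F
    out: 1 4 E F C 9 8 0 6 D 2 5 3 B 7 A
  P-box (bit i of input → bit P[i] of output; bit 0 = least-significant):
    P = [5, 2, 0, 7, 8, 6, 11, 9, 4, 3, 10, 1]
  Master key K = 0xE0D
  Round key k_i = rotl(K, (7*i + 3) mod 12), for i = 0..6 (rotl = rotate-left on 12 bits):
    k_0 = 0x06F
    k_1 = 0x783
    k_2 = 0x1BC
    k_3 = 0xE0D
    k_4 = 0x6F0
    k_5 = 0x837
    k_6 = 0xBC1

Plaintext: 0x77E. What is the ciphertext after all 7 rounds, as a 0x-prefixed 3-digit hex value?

s_0 = plaintext = 0x77E
s_1 = Round(s_0, k_0) = 0x04A
s_2 = Round(s_1, k_1) = 0xD97
s_3 = Round(s_2, k_2) = 0xAA6
s_4 = Round(s_3, k_3) = 0xEC5
s_5 = Round(s_4, k_4) = 0x308
s_6 = Round(s_5, k_5) = 0xD28
s_7 = Round(s_6, k_6) = 0x19E

0x19E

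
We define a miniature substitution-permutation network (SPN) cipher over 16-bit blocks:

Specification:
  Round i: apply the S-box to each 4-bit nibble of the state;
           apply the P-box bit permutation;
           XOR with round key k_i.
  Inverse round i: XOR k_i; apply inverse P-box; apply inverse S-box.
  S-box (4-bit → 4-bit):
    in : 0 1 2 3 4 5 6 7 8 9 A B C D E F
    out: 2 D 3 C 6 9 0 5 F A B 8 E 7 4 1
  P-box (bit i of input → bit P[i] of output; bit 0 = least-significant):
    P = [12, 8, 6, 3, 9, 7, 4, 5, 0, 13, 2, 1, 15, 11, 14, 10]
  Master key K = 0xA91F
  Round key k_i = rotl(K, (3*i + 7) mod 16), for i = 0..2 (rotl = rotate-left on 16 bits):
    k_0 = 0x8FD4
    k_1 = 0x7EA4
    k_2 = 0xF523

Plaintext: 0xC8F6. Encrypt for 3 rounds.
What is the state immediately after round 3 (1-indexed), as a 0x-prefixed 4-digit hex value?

0x933D

s_0 = plaintext = 0xC8F6
s_1 = Round(s_0, k_0) = 0xE1D3
s_2 = Round(s_1, k_1) = 0x3C7B
s_3 = Round(s_2, k_2) = 0x933D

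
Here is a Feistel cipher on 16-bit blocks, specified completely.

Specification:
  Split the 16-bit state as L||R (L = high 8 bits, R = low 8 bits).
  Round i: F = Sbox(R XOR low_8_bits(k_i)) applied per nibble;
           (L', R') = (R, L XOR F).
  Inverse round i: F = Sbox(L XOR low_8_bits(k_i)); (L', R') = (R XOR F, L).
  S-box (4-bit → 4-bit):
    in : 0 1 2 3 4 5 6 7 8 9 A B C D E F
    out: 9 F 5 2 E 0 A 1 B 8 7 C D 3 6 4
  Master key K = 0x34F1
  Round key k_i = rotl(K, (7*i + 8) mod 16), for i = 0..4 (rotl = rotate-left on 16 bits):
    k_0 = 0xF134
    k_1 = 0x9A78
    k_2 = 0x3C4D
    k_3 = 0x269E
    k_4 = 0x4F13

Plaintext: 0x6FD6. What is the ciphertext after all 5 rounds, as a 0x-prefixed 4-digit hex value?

0x960C

s_0 = plaintext = 0x6FD6
s_1 = Round(s_0, k_0) = 0xD60A
s_2 = Round(s_1, k_1) = 0x0AC3
s_3 = Round(s_2, k_2) = 0xC3BC
s_4 = Round(s_3, k_3) = 0xBC96
s_5 = Round(s_4, k_4) = 0x960C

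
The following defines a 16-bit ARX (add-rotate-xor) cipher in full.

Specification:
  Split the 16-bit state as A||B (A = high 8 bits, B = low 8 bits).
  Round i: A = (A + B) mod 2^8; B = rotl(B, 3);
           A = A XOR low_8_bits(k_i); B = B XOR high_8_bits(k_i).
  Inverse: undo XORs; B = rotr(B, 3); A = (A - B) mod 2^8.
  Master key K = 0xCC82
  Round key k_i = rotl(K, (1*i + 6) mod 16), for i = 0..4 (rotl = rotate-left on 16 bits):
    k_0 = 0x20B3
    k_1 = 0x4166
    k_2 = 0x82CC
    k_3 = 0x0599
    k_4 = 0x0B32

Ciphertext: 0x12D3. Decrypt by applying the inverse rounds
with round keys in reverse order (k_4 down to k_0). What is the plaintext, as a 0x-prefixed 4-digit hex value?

0x4CA1

s_0 = ciphertext = 0x12D3
s_1 = InvRound(s_0, k_4) = 0x051B
s_2 = InvRound(s_1, k_3) = 0xD9C3
s_3 = InvRound(s_2, k_2) = 0xED28
s_4 = InvRound(s_3, k_1) = 0x5E2D
s_5 = InvRound(s_4, k_0) = 0x4CA1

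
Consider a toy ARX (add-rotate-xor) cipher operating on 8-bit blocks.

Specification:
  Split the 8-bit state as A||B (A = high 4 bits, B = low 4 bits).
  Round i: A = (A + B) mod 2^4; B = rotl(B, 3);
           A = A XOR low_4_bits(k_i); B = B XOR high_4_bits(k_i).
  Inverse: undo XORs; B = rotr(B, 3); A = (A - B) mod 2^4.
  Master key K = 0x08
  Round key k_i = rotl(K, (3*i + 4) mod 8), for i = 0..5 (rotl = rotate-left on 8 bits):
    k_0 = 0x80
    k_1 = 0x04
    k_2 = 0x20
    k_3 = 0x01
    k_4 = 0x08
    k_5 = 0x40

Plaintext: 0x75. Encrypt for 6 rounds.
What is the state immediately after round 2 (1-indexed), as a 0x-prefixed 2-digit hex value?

0xA1

s_0 = plaintext = 0x75
s_1 = Round(s_0, k_0) = 0xC2
s_2 = Round(s_1, k_1) = 0xA1
s_3 = Round(s_2, k_2) = 0xBA
s_4 = Round(s_3, k_3) = 0x45
s_5 = Round(s_4, k_4) = 0x1A
s_6 = Round(s_5, k_5) = 0xB1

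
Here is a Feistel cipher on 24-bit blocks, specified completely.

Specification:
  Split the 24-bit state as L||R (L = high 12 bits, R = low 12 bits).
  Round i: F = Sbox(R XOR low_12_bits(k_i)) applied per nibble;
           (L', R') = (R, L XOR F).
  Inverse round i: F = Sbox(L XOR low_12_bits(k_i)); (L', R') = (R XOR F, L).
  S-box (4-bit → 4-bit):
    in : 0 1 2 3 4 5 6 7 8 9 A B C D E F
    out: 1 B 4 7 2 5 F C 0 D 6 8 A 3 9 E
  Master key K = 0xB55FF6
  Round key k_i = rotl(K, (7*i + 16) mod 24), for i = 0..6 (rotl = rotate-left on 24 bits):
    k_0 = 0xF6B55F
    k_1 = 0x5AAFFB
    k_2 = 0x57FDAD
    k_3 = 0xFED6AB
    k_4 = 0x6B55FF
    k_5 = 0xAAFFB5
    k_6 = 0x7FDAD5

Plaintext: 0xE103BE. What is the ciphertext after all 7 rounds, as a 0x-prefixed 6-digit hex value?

s_0 = plaintext = 0xE103BE
s_1 = Round(s_0, k_0) = 0x3BE18B
s_2 = Round(s_1, k_1) = 0x18BA7F
s_3 = Round(s_2, k_2) = 0xA7FDBF
s_4 = Round(s_3, k_3) = 0xDBF2CD
s_5 = Round(s_4, k_4) = 0x2CD1CB
s_6 = Round(s_5, k_5) = 0x1CBB04
s_7 = Round(s_6, k_6) = 0xB04AF0

0xB04AF0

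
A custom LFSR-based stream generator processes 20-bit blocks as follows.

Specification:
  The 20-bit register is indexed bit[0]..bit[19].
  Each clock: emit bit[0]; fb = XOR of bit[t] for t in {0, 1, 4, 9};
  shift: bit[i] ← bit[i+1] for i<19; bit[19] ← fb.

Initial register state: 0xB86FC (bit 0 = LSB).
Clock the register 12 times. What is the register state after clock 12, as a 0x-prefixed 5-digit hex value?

0x82EB8

reg_0 = 0xB86FC
clock 1: out=0, reg = 0x5C37E
clock 2: out=0, reg = 0xAE1BF
clock 3: out=1, reg = 0xD70DF
clock 4: out=1, reg = 0xEB86F
clock 5: out=1, reg = 0x75C37
clock 6: out=1, reg = 0xBAE1B
clock 7: out=1, reg = 0x5D70D
clock 8: out=1, reg = 0x2EB86
clock 9: out=0, reg = 0x175C3
clock 10: out=1, reg = 0x0BAE1
clock 11: out=1, reg = 0x05D70
clock 12: out=0, reg = 0x82EB8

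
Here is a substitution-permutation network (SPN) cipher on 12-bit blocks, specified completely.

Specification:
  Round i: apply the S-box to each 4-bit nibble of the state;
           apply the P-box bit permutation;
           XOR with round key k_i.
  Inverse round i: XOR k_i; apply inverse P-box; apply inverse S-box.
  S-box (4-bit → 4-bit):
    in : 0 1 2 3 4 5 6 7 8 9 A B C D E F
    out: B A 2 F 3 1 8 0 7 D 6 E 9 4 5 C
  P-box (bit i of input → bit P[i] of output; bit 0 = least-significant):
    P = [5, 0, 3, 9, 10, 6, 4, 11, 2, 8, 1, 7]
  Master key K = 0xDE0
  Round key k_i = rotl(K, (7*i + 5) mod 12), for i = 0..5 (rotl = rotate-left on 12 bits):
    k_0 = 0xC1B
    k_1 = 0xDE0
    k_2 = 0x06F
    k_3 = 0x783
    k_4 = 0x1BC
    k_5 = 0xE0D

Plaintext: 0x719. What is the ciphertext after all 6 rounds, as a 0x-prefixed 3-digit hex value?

0x564

s_0 = plaintext = 0x719
s_1 = Round(s_0, k_0) = 0x673
s_2 = Round(s_1, k_1) = 0xF49
s_3 = Round(s_2, k_2) = 0x685
s_4 = Round(s_3, k_3) = 0x373
s_5 = Round(s_4, k_4) = 0x213
s_6 = Round(s_5, k_5) = 0x564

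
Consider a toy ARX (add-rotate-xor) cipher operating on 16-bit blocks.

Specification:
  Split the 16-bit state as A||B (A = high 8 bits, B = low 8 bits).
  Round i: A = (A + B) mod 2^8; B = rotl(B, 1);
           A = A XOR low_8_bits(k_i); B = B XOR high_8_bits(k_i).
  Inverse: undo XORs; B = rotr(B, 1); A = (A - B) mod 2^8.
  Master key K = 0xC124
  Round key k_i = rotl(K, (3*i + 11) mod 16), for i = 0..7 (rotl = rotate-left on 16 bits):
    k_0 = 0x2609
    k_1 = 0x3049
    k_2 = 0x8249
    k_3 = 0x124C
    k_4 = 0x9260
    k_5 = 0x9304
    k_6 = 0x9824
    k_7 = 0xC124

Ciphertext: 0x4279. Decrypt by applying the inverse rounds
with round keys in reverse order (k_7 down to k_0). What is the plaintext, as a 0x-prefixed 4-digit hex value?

s_0 = ciphertext = 0x4279
s_1 = InvRound(s_0, k_7) = 0x0A5C
s_2 = InvRound(s_1, k_6) = 0xCC62
s_3 = InvRound(s_2, k_5) = 0xD0F8
s_4 = InvRound(s_3, k_4) = 0x7B35
s_5 = InvRound(s_4, k_3) = 0xA493
s_6 = InvRound(s_5, k_2) = 0x6588
s_7 = InvRound(s_6, k_1) = 0xD05C
s_8 = InvRound(s_7, k_0) = 0x9C3D

0x9C3D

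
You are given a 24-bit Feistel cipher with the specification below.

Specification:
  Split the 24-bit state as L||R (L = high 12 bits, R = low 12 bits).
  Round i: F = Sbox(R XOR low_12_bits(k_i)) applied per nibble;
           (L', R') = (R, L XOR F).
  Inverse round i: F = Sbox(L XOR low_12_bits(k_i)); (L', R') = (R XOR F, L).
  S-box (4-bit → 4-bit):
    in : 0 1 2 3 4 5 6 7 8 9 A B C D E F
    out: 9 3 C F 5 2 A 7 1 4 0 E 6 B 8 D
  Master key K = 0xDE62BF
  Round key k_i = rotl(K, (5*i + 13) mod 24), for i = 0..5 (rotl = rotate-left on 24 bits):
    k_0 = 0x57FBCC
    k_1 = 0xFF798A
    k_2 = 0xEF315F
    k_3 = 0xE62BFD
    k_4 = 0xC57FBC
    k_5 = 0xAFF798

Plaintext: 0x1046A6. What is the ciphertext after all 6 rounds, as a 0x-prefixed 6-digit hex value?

0x6EB311

s_0 = plaintext = 0x1046A6
s_1 = Round(s_0, k_0) = 0x6A6AA4
s_2 = Round(s_1, k_1) = 0xAA496E
s_3 = Round(s_2, k_2) = 0x96EB57
s_4 = Round(s_3, k_3) = 0xB5706E
s_5 = Round(s_4, k_4) = 0x06E6EB
s_6 = Round(s_5, k_5) = 0x6EB311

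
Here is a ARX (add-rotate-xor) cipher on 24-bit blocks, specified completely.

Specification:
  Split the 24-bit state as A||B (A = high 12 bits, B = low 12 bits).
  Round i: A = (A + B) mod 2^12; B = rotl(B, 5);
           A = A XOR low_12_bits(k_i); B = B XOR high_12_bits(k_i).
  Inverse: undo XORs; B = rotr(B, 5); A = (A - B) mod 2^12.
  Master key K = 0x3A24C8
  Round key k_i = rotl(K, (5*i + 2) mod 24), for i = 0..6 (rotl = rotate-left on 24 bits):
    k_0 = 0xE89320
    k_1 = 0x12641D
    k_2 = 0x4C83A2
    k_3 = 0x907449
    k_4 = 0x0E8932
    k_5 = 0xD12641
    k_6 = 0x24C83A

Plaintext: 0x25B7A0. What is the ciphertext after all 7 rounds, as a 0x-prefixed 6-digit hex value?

0xA353BA

s_0 = plaintext = 0x25B7A0
s_1 = Round(s_0, k_0) = 0xADBA86
s_2 = Round(s_1, k_1) = 0x17C1F3
s_3 = Round(s_2, k_2) = 0x0CDAAB
s_4 = Round(s_3, k_3) = 0xF31C72
s_5 = Round(s_4, k_4) = 0x291EB0
s_6 = Round(s_5, k_5) = 0x700B0F
s_7 = Round(s_6, k_6) = 0xA353BA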